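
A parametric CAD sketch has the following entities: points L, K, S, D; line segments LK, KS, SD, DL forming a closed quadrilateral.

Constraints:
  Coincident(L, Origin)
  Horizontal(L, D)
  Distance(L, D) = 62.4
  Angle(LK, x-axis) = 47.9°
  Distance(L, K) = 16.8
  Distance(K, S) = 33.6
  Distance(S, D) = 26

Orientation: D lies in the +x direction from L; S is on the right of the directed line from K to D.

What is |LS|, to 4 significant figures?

38.62

Checks: |KS| = 33.60 ✓; |SD| = 26.00 ✓.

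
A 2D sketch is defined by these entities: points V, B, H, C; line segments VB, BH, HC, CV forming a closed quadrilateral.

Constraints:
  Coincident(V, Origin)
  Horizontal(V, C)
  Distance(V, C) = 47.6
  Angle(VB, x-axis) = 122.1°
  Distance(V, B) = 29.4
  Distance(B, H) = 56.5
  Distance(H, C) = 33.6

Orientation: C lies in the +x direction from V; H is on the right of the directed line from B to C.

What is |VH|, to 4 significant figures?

27.54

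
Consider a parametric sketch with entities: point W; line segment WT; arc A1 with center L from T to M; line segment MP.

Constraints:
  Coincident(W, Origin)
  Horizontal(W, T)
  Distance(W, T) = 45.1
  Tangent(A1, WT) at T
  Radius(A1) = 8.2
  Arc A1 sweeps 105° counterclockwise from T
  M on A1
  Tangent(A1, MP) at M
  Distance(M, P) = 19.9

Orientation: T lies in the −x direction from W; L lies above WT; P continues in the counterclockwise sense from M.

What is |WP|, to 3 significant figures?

51.6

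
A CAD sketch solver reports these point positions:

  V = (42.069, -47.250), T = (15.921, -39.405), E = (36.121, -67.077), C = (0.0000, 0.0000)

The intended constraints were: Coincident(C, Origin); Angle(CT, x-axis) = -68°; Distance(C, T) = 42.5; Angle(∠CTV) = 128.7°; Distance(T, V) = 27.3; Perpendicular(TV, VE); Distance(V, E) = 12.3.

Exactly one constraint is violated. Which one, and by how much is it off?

Distance(V, E) = 12.3 — off by 8.40.

C = (0.00, 0.00) ✓; CT at -68.00° ✓; |CT| = 42.50 ✓; ∠CTV = 128.7° ✓; |TV| = 27.30 ✓; ∠(TV, VE) = 90.00° ✓; |VE| = 20.70 ✗.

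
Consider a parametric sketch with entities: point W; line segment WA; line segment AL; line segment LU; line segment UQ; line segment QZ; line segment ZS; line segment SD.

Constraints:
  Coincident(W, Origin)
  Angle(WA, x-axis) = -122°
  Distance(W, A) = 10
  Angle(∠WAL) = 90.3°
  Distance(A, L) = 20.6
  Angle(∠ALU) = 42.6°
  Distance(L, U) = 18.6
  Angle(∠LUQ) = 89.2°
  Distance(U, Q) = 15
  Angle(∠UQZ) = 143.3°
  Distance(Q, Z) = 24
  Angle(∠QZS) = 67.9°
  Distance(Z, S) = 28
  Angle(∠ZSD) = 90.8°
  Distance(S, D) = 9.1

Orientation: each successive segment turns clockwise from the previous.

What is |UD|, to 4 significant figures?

21.83

∠QZS = 67.9° gives ZS at 131.3° from the x-axis; with |ZS| = 28.0, S = (-31.16, -9.330). ∠ZSD = 90.8° gives SD at 42.10° from the x-axis; with |SD| = 9.1, D = (-24.41, -3.230). Then |UD| = |D − U| = 21.83.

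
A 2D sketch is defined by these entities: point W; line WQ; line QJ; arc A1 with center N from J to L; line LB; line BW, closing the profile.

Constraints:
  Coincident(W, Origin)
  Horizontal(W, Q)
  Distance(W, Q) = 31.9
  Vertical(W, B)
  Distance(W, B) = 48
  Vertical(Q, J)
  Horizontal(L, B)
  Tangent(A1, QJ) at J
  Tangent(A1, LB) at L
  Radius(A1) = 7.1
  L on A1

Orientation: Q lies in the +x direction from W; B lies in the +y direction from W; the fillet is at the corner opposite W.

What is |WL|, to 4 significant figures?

54.03

W is at the origin; W and Q share the same y with |WQ| = 31.9 and Q on the +x side, so Q = (31.90, 0.000). WB is vertical with |WB| = 48.0 and B on the +y side, so B = (0.000, 48.00). The virtual corner opposite W is at (31.90, 48.00). Since A1 is tangent to QJ there, NJ ⟂ QJ and since A1 is tangent to LB there, NL ⟂ LB, with radius 7.1, so the center N sits 7.1 in from both sides at N = (24.80, 40.90). That places the tangent points at J = (31.90, 40.90) on QJ and L = (24.80, 48.00) on LB. Then |WL| = |L − W| = 54.03.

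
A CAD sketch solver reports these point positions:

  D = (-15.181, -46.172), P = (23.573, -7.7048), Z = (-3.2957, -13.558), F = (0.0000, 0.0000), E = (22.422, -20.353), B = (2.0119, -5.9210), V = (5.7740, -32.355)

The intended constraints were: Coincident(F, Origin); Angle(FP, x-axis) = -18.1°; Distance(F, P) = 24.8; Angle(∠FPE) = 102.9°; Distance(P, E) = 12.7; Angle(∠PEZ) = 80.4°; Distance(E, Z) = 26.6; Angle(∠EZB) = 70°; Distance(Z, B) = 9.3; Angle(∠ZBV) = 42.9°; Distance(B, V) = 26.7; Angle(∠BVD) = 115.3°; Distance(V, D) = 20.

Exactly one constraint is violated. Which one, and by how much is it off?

Distance(V, D) = 20 — off by 5.10.

F = (0.00, 0.00) ✓; FP at -18.10° ✓; |FP| = 24.80 ✓; ∠FPE = 102.9° ✓; |PE| = 12.70 ✓; ∠PEZ = 80.40° ✓; |EZ| = 26.60 ✓; ∠EZB = 70.00° ✓; |ZB| = 9.300 ✓; ∠ZBV = 42.90° ✓; |BV| = 26.70 ✓; ∠BVD = 115.3° ✓; |VD| = 25.10 ✗.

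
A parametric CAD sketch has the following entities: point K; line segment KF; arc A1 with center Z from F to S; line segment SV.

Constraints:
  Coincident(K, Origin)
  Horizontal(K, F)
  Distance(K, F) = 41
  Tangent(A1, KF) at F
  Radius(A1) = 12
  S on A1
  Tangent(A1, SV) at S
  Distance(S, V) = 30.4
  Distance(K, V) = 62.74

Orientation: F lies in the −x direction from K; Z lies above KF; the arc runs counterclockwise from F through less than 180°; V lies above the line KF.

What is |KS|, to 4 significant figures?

35.00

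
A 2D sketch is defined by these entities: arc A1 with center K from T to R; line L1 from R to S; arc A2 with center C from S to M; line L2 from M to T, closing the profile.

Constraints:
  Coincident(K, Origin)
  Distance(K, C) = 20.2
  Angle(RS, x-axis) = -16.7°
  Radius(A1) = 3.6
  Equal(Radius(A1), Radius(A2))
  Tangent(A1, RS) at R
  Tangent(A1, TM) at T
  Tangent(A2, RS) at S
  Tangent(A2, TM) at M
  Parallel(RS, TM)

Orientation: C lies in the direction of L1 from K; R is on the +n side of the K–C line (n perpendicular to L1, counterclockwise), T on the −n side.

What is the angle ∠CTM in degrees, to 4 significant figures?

10.11°

The slot axis is L1's direction at -16.7°, so u = (cos -16.7°, sin -16.7°) = (0.9578, -0.2874) and n = (−sin -16.7°, cos -16.7°) = (0.2874, 0.9578). K is at the origin and C lies 20.2 along u from K, so C = 20.2·u = (19.35, -5.805). Tangency of A1 to both parallel lines with radius 3.6 puts R and T at K ± 3.6·n: R = (1.034, 3.448), T = (-1.034, -3.448). Equal radii place S and M the same way about C: S = C + 3.6·n = (20.38, -2.357), M = C − 3.6·n = (18.31, -9.253). Then cos ∠CTM = TC·TM / (|TC||TM|), giving 10.11°.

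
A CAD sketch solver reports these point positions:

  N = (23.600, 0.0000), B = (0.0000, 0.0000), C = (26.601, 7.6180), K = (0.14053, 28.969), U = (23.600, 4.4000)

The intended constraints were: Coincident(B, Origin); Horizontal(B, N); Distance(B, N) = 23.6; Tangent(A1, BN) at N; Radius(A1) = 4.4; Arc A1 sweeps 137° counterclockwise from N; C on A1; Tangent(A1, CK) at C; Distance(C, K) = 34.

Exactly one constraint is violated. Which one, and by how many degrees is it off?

Tangent(A1, CK) at C — off by 4.10°.

B = (0.00, 0.00) ✓; B.y = 0.00, N.y = 0.00 ✓; |BN| = 23.60 ✓; ∠(UN, NB) = 90.00° ✓; |UN| = 4.400 ✓; bearing(U→C) − bearing(U→N) = 137.0° ✓; |UC| = 4.400 ✓; ∠(UC, CK) = 85.90° ✗; |CK| = 34.00 ✓.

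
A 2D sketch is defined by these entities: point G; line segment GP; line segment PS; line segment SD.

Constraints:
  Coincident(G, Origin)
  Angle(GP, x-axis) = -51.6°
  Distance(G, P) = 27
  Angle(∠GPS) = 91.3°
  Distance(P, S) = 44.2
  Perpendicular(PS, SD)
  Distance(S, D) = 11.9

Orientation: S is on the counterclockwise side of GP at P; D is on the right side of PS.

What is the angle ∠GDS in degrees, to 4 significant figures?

49.05°

G is at the origin; GP runs at -51.6° with length 27.0, so P = 27.0·(cos -51.6°, sin -51.6°) = (16.77, -21.16). ∠GPS = 91.3°, so PS runs at -51.6° + (180° − 91.3°) = 37.10° from the x-axis; with |PS| = 44.2, S = P + 44.2·(cos 37.10°, sin 37.10°) = (52.02, 5.502). The perpendicularity gives SD at right angles to PS; with |SD| = 11.9 on the right of PS, D = S + 11.9·(0.6032, -0.7976) = (59.20, -3.989). Then cos ∠GDS = DG·DS / (|DG||DS|), giving 49.05°.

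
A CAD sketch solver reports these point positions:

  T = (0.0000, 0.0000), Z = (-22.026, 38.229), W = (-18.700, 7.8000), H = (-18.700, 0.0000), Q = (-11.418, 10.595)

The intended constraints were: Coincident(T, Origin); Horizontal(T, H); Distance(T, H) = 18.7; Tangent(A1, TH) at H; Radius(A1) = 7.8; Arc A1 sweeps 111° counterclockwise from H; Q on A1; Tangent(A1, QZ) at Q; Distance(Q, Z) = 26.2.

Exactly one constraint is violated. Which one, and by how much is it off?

Distance(Q, Z) = 26.2 — off by 3.40.

T = (0.00, 0.00) ✓; T.y = 0.00, H.y = 0.00 ✓; |TH| = 18.70 ✓; ∠(WH, HT) = 90.00° ✓; |WH| = 7.800 ✓; bearing(W→Q) − bearing(W→H) = 111.0° ✓; |WQ| = 7.800 ✓; ∠(WQ, QZ) = 90.00° ✓; |QZ| = 29.60 ✗.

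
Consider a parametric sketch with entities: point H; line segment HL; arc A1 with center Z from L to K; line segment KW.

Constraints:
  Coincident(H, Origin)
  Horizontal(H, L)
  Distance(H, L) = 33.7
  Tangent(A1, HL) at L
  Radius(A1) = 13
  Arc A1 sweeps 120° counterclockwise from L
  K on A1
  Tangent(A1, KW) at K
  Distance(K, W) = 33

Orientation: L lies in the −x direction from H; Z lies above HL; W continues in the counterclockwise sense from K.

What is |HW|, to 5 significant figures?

61.871

H is at the origin; H and L share the same y with |HL| = 33.7 and L on the −x side, so L = (-33.700, 0.0000). Tangency of A1 to HL means the radius ZL is perpendicular to HL, so Z = L + (0, 13) = (-33.700, 13.000). On A1, L sits at bearing -90° from Z; a 120° counterclockwise sweep puts K at bearing 30°, so K = Z + 13.0·(cos 30°, sin 30°) = (-22.442, 19.500). Since A1 is tangent to KW there, ZK ⟂ KW, so KW runs along (−sin 30°, cos 30°); with |KW| = 33.0, W = (-38.942, 48.079). Then |HW| = |W − H| = 61.871.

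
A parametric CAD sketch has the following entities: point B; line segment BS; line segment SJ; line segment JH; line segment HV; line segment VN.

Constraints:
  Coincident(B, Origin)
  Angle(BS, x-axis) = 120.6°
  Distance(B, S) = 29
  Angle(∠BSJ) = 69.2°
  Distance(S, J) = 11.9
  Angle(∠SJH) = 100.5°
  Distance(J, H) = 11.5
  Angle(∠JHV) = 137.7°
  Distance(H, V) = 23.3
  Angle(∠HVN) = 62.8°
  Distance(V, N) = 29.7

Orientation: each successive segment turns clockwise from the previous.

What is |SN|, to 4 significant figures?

14.71

∠JHV = 137.7° gives HV at -112.0° from the x-axis; with |HV| = 23.3, V = (-7.774, -5.402). ∠HVN = 62.8° gives VN at 130.8° from the x-axis; with |VN| = 29.7, N = (-27.18, 17.08). Then |SN| = |N − S| = 14.71.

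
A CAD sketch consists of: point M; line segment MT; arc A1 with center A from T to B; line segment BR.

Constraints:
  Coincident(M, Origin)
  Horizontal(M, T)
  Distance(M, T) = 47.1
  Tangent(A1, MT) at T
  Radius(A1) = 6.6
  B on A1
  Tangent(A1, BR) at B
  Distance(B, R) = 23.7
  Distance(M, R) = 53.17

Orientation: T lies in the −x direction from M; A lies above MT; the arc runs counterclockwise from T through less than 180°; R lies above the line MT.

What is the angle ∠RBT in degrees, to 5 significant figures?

131.70°

M is at the origin; M and T share the same y with |MT| = 47.1 and T on the −x side, so T = (-47.100, 0.0000). The tangent condition forces AT to be normal to MT, so A = T + (0, 6.6) = (-47.100, 6.6000). Since AB ⟂ BR (tangency), |AR| = √(6.6² + 23.7²) = 24.602 regardless of where B sits on A1. So R lies on both circle(M, 53.17) and circle(A, 24.602); the above-MT intersection is R = (-43.268, 30.902). B is the foot of the tangent from R: B = (-40.544, 7.3587).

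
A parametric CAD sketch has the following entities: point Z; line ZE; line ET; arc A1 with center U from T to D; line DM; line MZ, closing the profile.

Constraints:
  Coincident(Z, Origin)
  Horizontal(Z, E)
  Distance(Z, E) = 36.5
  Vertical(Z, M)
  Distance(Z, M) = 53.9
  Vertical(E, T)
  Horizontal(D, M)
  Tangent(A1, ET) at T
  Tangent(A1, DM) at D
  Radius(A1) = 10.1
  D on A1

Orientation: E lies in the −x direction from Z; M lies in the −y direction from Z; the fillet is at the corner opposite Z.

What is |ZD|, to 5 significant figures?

60.018

Z is at the origin; ZE is horizontal with |ZE| = 36.5 and E on the −x side, so E = (-36.500, 0.0000). ZM is vertical with |ZM| = 53.9 and M on the −y side, so M = (0.0000, -53.900). The virtual corner opposite Z is at (-36.500, -53.900). A1 meets ET tangentially, so UT is at right angles to ET and tangency of A1 to DM means the radius UD is perpendicular to DM, with radius 10.1, so the center U sits 10.1 in from both sides at U = (-26.400, -43.800). That places the tangent points at T = (-36.500, -43.800) on ET and D = (-26.400, -53.900) on DM. Then |ZD| = |D − Z| = 60.018.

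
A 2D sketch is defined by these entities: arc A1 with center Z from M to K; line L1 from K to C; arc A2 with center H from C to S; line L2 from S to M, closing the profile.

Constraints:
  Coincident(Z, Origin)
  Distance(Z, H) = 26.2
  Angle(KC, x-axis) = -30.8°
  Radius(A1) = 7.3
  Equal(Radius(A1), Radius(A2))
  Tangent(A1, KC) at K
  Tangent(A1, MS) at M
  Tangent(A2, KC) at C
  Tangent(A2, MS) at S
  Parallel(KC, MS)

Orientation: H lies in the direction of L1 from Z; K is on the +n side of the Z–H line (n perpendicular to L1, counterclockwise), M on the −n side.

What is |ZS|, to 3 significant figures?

27.2

The slot axis is L1's direction at -30.8°, so u = (cos -30.8°, sin -30.8°) = (0.859, -0.512) and n = (−sin -30.8°, cos -30.8°) = (0.512, 0.859). Z is at the origin and H lies 26.2 along u from Z, so H = 26.2·u = (22.5, -13.4). Tangency of A1 to both parallel lines with radius 7.3 puts K and M at Z ± 7.3·n: K = (3.74, 6.27), M = (-3.74, -6.27). Equal radii place C and S the same way about H: C = H + 7.3·n = (26.2, -7.15), S = H − 7.3·n = (18.8, -19.7). Then |ZS| = |S − Z| = 27.2.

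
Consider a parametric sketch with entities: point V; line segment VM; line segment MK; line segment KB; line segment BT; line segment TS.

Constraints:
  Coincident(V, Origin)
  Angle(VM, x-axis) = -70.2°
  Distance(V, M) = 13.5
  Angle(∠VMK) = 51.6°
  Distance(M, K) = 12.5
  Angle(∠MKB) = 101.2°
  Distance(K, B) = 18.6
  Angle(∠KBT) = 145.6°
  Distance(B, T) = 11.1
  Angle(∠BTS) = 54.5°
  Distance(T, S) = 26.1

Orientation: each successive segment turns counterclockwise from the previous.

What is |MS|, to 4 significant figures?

6.410

V is at the origin; VM runs at -70.2° with length 13.5, so M = (4.573, -12.70). ∠VMK = 51.6° gives MK at 58.20° from the x-axis; with |MK| = 12.5, K = (11.16, -2.078). ∠MKB = 101.2° gives KB at 137.0° from the x-axis; with |KB| = 18.6, B = (-2.443, 10.61). ∠KBT = 145.6° gives BT at 171.4° from the x-axis; with |BT| = 11.1, T = (-13.42, 12.27). ∠BTS = 54.5° gives TS at -63.10° from the x-axis; with |TS| = 26.1, S = (-1.610, -11.01). Then |MS| = |S − M| = 6.410.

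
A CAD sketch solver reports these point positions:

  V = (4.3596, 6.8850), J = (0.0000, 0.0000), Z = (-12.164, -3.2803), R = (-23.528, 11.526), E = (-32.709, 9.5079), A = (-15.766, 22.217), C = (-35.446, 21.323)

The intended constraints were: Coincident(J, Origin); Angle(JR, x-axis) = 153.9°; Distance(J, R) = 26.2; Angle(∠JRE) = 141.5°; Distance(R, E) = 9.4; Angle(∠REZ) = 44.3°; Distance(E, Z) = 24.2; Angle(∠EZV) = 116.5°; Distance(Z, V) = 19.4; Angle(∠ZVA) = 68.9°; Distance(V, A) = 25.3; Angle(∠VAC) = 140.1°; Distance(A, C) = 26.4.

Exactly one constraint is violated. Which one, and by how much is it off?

Distance(A, C) = 26.4 — off by 6.70.

J = (0.00, 0.00) ✓; JR at 153.9° ✓; |JR| = 26.20 ✓; ∠JRE = 141.5° ✓; |RE| = 9.400 ✓; ∠REZ = 44.30° ✓; |EZ| = 24.20 ✓; ∠EZV = 116.5° ✓; |ZV| = 19.40 ✓; ∠ZVA = 68.90° ✓; |VA| = 25.30 ✓; ∠VAC = 140.1° ✓; |AC| = 19.70 ✗.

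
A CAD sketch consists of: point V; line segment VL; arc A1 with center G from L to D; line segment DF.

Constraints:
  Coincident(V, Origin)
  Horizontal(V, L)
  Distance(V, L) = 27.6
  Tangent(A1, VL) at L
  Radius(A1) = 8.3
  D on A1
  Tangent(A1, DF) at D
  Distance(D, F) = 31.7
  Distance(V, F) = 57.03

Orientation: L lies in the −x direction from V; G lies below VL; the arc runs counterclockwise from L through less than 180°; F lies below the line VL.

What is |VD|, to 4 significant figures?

36.20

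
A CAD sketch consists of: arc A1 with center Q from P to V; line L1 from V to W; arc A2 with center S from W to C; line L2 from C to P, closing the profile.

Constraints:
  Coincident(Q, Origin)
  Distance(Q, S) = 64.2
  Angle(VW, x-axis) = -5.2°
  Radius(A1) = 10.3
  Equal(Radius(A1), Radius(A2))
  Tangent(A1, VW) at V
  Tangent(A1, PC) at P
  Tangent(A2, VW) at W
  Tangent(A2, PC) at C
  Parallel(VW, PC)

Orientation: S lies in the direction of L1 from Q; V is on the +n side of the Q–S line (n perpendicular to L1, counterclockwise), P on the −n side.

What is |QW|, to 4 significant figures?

65.02

The slot axis is L1's direction at -5.2°, so u = (cos -5.2°, sin -5.2°) = (0.9959, -0.09063) and n = (−sin -5.2°, cos -5.2°) = (0.09063, 0.9959). Q is at the origin and S lies 64.2 along u from Q, so S = 64.2·u = (63.94, -5.819). Tangency of A1 to both parallel lines with radius 10.3 puts V and P at Q ± 10.3·n: V = (0.9335, 10.26), P = (-0.9335, -10.26). Equal radii place W and C the same way about S: W = S + 10.3·n = (64.87, 4.439), C = S − 10.3·n = (63.00, -16.08). Then |QW| = |W − Q| = 65.02.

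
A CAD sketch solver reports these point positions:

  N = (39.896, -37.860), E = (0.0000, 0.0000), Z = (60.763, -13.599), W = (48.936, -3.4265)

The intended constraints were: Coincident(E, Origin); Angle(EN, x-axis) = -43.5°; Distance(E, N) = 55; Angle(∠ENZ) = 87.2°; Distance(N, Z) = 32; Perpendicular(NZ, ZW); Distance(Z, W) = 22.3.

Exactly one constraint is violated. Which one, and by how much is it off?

Distance(Z, W) = 22.3 — off by 6.70.

E = (0.00, 0.00) ✓; EN at -43.50° ✓; |EN| = 55.00 ✓; ∠ENZ = 87.20° ✓; |NZ| = 32.00 ✓; ∠(NZ, ZW) = 90.00° ✓; |ZW| = 15.60 ✗.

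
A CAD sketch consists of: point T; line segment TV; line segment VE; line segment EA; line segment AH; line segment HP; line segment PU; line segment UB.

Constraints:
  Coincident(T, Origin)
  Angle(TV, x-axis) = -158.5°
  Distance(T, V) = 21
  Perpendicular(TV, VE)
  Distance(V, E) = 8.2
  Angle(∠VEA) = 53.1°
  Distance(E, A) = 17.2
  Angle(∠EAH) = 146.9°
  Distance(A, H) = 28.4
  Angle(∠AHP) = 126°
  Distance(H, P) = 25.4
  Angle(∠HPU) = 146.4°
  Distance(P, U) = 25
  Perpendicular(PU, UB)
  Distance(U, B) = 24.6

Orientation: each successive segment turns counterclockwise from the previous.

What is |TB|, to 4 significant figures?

57.44

T is at the origin; TV runs at -158.5° with length 21.0, so V = (-19.54, -7.697). TV is perpendicular to VE, so VE runs at -68.50°; with |VE| = 8.2, E = (-16.53, -15.33). ∠VEA = 53.1° gives EA at 58.40° from the x-axis; with |EA| = 17.2, A = (-7.521, -0.6762). ∠EAH = 146.9° gives AH at 91.50° from the x-axis; with |AH| = 28.4, H = (-8.264, 27.71). ∠AHP = 126.0° gives HP at 145.5° from the x-axis; with |HP| = 25.4, P = (-29.20, 42.10). ∠HPU = 146.4° gives PU at 179.1° from the x-axis; with |PU| = 25.0, U = (-54.19, 42.49). PU ⟂ UB, so UB runs at -90.90°; with |UB| = 24.6, B = (-54.58, 17.90). Then |TB| = |B − T| = 57.44.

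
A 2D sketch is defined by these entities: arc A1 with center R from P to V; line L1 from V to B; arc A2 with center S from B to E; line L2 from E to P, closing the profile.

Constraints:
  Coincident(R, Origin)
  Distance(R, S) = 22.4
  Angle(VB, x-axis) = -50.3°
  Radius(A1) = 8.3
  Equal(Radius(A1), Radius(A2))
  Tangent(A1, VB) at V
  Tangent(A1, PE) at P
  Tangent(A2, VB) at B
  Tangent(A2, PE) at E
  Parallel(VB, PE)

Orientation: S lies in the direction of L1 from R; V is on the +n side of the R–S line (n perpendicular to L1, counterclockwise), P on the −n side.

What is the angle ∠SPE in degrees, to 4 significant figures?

20.33°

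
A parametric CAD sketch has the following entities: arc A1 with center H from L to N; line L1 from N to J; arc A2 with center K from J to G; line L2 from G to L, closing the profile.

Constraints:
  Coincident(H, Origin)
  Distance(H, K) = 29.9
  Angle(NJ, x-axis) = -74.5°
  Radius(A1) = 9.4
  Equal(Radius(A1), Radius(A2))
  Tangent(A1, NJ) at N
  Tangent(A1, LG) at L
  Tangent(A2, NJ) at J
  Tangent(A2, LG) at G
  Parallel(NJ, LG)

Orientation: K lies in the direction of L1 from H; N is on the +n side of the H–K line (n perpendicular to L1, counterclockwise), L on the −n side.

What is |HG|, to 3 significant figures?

31.3

The slot axis is L1's direction at -74.5°, so u = (cos -74.5°, sin -74.5°) = (0.267, -0.964) and n = (−sin -74.5°, cos -74.5°) = (0.964, 0.267). H is at the origin and K lies 29.9 along u from H, so K = 29.9·u = (7.99, -28.8). Tangency of A1 to both parallel lines with radius 9.4 puts N and L at H ± 9.4·n: N = (9.06, 2.51), L = (-9.06, -2.51). Equal radii place J and G the same way about K: J = K + 9.4·n = (17.0, -26.3), G = K − 9.4·n = (-1.07, -31.3). Then |HG| = |G − H| = 31.3.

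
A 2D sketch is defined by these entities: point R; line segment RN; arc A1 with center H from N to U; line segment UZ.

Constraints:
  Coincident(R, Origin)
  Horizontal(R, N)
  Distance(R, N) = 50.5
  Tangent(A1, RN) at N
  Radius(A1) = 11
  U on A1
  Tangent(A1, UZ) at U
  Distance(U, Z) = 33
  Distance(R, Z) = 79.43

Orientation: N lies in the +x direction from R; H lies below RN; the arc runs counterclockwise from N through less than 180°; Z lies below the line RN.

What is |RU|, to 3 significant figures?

47.3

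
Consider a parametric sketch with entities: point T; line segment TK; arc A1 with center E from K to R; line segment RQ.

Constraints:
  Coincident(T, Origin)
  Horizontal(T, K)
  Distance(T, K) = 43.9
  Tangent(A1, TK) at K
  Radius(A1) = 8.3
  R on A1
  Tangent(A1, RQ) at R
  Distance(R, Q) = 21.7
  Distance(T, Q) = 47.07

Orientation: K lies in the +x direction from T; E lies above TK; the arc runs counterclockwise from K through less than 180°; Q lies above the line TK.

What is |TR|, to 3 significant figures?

52.0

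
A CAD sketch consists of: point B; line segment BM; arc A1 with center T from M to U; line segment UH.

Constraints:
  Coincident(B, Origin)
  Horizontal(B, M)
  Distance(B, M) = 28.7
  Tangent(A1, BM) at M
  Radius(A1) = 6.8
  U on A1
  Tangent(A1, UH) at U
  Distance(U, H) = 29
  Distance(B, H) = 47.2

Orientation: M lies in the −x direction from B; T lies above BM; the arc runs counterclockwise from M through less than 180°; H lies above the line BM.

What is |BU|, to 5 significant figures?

23.758

Checks: B.y = 0.00, M.y = 0.00 ✓; |TU| = 6.800 ✓; ∠(TU, UH) = 90.00° ✓; |UH| = 29.00 ✓; |BH| = 47.20 ✓.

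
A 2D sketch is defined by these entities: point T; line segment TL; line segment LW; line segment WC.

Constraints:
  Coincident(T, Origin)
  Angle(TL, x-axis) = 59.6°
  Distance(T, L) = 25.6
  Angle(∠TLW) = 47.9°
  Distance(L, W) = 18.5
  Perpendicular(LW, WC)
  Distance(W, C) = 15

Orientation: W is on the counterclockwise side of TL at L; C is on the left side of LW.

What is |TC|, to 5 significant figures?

4.2124

T is at the origin; TL runs at 59.6° with length 25.6, so L = 25.6·(cos 59.6°, sin 59.6°) = (12.954, 22.080). ∠TLW = 47.9°, so LW runs at 59.6° + (180° − 47.9°) = 191.70° from the x-axis; with |LW| = 18.5, W = L + 18.5·(cos 191.70°, sin 191.70°) = (-5.1612, 18.329). LW is perpendicular to WC; with |WC| = 15.0 on the left of LW, C = W + 15.0·(0.20279, -0.97922) = (-2.1193, 3.6404). Then |TC| = |C − T| = 4.2124.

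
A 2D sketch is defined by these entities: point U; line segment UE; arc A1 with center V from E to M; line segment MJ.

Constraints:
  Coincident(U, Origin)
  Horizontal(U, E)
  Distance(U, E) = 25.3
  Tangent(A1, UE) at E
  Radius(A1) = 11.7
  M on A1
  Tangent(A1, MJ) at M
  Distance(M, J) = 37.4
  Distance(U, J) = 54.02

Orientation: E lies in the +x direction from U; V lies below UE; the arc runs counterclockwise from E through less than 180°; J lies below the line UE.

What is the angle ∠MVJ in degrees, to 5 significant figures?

72.629°

Checks: |VM| = 11.70 ✓; ∠(VM, MJ) = 90.00° ✓; |MJ| = 37.40 ✓; |UJ| = 54.02 ✓.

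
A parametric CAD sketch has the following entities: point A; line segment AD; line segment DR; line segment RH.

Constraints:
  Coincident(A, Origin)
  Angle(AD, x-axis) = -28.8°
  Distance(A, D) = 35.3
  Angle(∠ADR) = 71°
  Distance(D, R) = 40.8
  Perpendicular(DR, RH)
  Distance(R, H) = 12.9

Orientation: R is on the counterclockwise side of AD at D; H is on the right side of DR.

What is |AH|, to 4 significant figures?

54.78

A is at the origin; AD runs at -28.8° with length 35.3, so D = 35.3·(cos -28.8°, sin -28.8°) = (30.93, -17.01). ∠ADR = 71.0°, so DR runs at -28.8° + (180° − 71.0°) = 80.20° from the x-axis; with |DR| = 40.8, R = D + 40.8·(cos 80.20°, sin 80.20°) = (37.88, 23.20). DR ⟂ RH; with |RH| = 12.9 on the right of DR, H = R + 12.9·(0.9854, -0.1702) = (50.59, 21.00). Then |AH| = |H − A| = 54.78.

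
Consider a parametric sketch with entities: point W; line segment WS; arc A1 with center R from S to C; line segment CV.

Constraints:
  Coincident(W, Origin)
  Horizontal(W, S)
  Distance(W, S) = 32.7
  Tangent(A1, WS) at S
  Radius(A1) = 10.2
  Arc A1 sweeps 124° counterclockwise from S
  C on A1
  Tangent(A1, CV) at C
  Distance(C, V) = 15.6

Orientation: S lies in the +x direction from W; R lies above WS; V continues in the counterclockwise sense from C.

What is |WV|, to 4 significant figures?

43.40

On A1, S sits at bearing -90° from R; a 124° counterclockwise sweep puts C at bearing 34°, so C = R + 10.2·(cos 34°, sin 34°) = (41.16, 15.90). A1 meets CV tangentially, so RC is at right angles to CV, so CV runs along (−sin 34°, cos 34°); with |CV| = 15.6, V = (32.43, 28.84). Then |WV| = |V − W| = 43.40.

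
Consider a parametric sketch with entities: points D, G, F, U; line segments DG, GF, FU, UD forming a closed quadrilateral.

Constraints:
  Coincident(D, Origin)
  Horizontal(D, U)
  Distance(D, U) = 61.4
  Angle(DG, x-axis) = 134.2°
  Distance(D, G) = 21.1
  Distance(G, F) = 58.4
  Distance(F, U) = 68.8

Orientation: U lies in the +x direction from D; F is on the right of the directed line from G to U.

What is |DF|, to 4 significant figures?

40.10

D is at the origin; D and U share the same y with |DU| = 61.4 and U in +x, so U = (61.4, 0). DG runs at 134.2° with |DG| = 21.1, so G = (-14.71, 15.13). F is determined by |GF| = 58.4 and |FU| = 68.8 together: it lies at the intersection of circle(G, 58.4) and circle(U, 68.8). With |GU| = 77.60, the foot of the radical line on GU is 30.28 from G and the perpendicular offset is √(58.4² − 30.28²) = 49.94. Taking the right-of-GU solution: F = (5.250, -39.76).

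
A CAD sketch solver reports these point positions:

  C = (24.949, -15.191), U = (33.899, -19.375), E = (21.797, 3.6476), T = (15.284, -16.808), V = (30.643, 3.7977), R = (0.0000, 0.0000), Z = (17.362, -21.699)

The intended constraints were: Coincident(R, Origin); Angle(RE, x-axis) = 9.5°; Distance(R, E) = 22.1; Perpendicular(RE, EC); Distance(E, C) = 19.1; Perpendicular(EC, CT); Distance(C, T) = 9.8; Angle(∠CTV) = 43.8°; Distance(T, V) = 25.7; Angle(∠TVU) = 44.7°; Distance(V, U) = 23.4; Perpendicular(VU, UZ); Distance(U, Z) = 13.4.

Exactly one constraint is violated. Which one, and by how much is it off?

Distance(U, Z) = 13.4 — off by 3.30.

R = (0.00, 0.00) ✓; RE at 9.500° ✓; |RE| = 22.10 ✓; ∠(RE, EC) = 90.00° ✓; |EC| = 19.10 ✓; ∠(EC, CT) = 90.00° ✓; |CT| = 9.799 ✓; ∠CTV = 43.80° ✓; |TV| = 25.70 ✓; ∠TVU = 44.70° ✓; |VU| = 23.40 ✓; ∠(VU, UZ) = 90.00° ✓; |UZ| = 16.70 ✗.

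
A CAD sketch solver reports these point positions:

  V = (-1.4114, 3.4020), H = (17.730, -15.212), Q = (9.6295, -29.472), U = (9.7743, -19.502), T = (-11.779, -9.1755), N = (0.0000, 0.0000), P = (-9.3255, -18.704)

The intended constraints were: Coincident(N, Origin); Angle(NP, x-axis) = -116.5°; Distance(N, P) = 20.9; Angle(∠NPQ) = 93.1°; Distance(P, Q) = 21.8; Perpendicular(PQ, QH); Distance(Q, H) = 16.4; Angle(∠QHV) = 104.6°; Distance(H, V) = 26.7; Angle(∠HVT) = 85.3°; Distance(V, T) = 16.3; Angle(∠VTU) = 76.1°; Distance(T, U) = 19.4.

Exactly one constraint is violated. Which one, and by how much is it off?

Distance(T, U) = 19.4 — off by 4.50.

N = (0.00, 0.00) ✓; NP at -116.5° ✓; |NP| = 20.90 ✓; ∠NPQ = 93.10° ✓; |PQ| = 21.80 ✓; ∠(PQ, QH) = 90.00° ✓; |QH| = 16.40 ✓; ∠QHV = 104.6° ✓; |HV| = 26.70 ✓; ∠HVT = 85.30° ✓; |VT| = 16.30 ✓; ∠VTU = 76.10° ✓; |TU| = 23.90 ✗.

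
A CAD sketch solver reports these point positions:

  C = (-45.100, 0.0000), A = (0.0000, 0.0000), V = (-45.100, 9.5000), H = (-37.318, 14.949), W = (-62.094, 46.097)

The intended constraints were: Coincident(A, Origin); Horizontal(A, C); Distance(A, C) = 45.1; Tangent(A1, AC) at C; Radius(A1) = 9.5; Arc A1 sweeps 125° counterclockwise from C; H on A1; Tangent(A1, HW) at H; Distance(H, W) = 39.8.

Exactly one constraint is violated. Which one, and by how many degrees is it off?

Tangent(A1, HW) at H — off by 3.50°.

A = (0.00, 0.00) ✓; A.y = 0.00, C.y = 0.00 ✓; |AC| = 45.10 ✓; ∠(VC, CA) = 90.00° ✓; |VC| = 9.500 ✓; bearing(V→H) − bearing(V→C) = 125.0° ✓; |VH| = 9.500 ✓; ∠(VH, HW) = 86.50° ✗; |HW| = 39.80 ✓.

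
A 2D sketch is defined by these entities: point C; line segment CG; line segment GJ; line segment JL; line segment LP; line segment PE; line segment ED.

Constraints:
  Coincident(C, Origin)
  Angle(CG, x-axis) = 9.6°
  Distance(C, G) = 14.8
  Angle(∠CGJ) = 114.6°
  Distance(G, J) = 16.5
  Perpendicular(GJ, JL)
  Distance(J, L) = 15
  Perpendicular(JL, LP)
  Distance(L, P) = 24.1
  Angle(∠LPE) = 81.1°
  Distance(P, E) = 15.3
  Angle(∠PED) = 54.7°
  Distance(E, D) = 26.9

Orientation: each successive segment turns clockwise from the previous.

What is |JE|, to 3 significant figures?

21.7

C is at the origin; CG runs at 9.6° with length 14.8, so G = (14.6, 2.47). ∠CGJ = 114.6° gives GJ at -55.8° from the x-axis; with |GJ| = 16.5, J = (23.9, -11.2). The perpendicularity gives JL at right angles to GJ, so JL runs at -146°; with |JL| = 15.0, L = (11.5, -19.6). JL ⟂ LP, so LP runs at 124°; with |LP| = 24.1, P = (-2.09, 0.323). ∠LPE = 81.1° gives PE at 25.3° from the x-axis; with |PE| = 15.3, E = (11.7, 6.86). Then |JE| = |E − J| = 21.7.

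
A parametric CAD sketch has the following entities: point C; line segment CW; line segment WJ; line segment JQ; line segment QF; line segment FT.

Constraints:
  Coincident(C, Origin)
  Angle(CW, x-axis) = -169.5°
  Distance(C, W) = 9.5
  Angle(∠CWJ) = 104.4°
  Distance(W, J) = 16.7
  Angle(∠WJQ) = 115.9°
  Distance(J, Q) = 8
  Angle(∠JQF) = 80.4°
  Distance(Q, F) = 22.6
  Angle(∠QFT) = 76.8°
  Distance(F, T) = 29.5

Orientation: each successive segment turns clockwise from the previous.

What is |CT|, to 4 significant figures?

25.13

C is at the origin; CW runs at -169.5° with length 9.5, so W = (-9.341, -1.731). ∠CWJ = 104.4° gives WJ at 114.9° from the x-axis; with |WJ| = 16.7, J = (-16.37, 13.42). ∠WJQ = 115.9° gives JQ at 50.80° from the x-axis; with |JQ| = 8.0, Q = (-11.32, 19.62). ∠JQF = 80.4° gives QF at -48.80° from the x-axis; with |QF| = 22.6, F = (3.570, 2.611). ∠QFT = 76.8° gives FT at -152.0° from the x-axis; with |FT| = 29.5, T = (-22.48, -11.24). Then |CT| = |T − C| = 25.13.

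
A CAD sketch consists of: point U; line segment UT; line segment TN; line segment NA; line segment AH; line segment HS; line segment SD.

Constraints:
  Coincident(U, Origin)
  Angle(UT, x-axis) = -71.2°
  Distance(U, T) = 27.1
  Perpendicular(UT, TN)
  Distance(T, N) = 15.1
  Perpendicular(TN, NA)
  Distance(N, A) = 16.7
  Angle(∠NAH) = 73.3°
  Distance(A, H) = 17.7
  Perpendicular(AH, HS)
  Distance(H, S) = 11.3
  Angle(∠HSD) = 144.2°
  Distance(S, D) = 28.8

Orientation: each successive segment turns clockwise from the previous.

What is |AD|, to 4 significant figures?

34.67

U is at the origin; UT runs at -71.2° with length 27.1, so T = (8.733, -25.65). The perpendicularity gives TN at right angles to UT, so TN runs at -161.2°; with |TN| = 15.1, N = (-5.561, -30.52). The perpendicularity gives NA at right angles to TN, so NA runs at 108.8°; with |NA| = 16.7, A = (-10.94, -14.71). ∠NAH = 73.3° gives AH at 2.100° from the x-axis; with |AH| = 17.7, H = (6.745, -14.06). The perpendicularity gives HS at right angles to AH, so HS runs at -87.90°; with |HS| = 11.3, S = (7.159, -25.36). ∠HSD = 144.2° gives SD at -123.7° from the x-axis; with |SD| = 28.8, D = (-8.820, -49.32). Then |AD| = |D − A| = 34.67.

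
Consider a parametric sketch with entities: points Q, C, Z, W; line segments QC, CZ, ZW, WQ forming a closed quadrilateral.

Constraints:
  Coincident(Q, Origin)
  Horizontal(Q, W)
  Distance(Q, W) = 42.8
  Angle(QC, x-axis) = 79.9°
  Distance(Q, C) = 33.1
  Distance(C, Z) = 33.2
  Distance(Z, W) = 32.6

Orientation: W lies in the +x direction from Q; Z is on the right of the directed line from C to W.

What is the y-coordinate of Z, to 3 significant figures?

-0.320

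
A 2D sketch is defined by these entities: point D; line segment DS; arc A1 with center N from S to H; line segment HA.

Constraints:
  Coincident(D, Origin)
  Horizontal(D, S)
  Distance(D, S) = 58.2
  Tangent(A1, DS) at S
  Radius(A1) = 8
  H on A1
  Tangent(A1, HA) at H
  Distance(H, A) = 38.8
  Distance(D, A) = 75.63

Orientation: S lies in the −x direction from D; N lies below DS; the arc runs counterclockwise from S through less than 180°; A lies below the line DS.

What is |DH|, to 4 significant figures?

66.74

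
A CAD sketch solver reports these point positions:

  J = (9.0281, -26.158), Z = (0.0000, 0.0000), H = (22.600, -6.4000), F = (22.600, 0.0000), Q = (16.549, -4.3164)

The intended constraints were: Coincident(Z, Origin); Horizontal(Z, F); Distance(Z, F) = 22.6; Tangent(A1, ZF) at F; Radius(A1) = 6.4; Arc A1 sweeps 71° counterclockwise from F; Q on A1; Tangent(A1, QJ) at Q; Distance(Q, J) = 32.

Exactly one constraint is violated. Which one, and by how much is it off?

Distance(Q, J) = 32 — off by 8.90.

Z = (0.00, 0.00) ✓; Z.y = 0.00, F.y = 0.00 ✓; |ZF| = 22.60 ✓; ∠(HF, FZ) = 90.00° ✓; |HF| = 6.400 ✓; bearing(H→Q) − bearing(H→F) = 71.00° ✓; |HQ| = 6.400 ✓; ∠(HQ, QJ) = 90.00° ✓; |QJ| = 23.10 ✗.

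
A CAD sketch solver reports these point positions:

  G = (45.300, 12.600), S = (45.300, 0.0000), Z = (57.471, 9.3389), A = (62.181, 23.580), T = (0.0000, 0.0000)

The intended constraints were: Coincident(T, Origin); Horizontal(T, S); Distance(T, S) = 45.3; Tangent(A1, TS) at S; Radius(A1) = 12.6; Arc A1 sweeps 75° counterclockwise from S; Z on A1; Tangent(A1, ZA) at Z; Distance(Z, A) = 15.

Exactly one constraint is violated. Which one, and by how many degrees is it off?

Tangent(A1, ZA) at Z — off by 3.30°.

T = (0.00, 0.00) ✓; T.y = 0.00, S.y = 0.00 ✓; |TS| = 45.30 ✓; ∠(GS, ST) = 90.00° ✓; |GS| = 12.60 ✓; bearing(G→Z) − bearing(G→S) = 75.00° ✓; |GZ| = 12.60 ✓; ∠(GZ, ZA) = 93.30° ✗; |ZA| = 15.00 ✓.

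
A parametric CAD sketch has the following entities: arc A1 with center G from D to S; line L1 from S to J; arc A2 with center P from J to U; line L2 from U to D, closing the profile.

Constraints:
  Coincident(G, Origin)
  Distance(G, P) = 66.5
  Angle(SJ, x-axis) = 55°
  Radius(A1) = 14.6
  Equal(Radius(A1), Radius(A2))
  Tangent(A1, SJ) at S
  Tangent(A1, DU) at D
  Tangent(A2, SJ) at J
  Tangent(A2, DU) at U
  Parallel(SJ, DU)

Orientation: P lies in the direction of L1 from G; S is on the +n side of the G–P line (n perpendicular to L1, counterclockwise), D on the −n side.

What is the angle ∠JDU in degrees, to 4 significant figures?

23.71°

Tangency of A1 to both parallel lines with radius 14.6 puts S and D at G ± 14.6·n: S = (-11.96, 8.374), D = (11.96, -8.374). Equal radii place J and U the same way about P: J = P + 14.6·n = (26.18, 62.85), U = P − 14.6·n = (50.10, 46.10). Then cos ∠JDU = DJ·DU / (|DJ||DU|), giving 23.71°.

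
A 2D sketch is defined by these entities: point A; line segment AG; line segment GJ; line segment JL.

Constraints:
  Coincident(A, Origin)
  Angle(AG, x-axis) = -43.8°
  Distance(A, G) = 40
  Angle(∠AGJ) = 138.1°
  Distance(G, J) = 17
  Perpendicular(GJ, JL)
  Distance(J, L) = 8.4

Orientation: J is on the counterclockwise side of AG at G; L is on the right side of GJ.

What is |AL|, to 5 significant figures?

58.486

A is at the origin; AG runs at -43.8° with length 40.0, so G = 40.0·(cos -43.8°, sin -43.8°) = (28.870, -27.686). ∠AGJ = 138.1°, so GJ runs at -43.8° + (180° − 138.1°) = -1.9000° from the x-axis; with |GJ| = 17.0, J = G + 17.0·(cos -1.9000°, sin -1.9000°) = (45.861, -28.249). The perpendicularity gives JL at right angles to GJ; with |JL| = 8.4 on the right of GJ, L = J + 8.4·(-0.033155, -0.99945) = (45.583, -36.645). Then |AL| = |L − A| = 58.486.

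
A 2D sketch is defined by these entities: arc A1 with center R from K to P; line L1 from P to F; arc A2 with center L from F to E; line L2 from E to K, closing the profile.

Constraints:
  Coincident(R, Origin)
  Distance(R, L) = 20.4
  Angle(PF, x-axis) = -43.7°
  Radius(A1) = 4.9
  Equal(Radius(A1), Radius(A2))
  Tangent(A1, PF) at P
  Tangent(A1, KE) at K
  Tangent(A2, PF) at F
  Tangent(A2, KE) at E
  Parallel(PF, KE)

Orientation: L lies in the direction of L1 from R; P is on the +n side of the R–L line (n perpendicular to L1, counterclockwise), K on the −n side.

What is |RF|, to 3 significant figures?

21.0

Tangency of A1 to both parallel lines with radius 4.9 puts P and K at R ± 4.9·n: P = (3.39, 3.54), K = (-3.39, -3.54). Equal radii place F and E the same way about L: F = L + 4.9·n = (18.1, -10.6), E = L − 4.9·n = (11.4, -17.6). Then |RF| = |F − R| = 21.0.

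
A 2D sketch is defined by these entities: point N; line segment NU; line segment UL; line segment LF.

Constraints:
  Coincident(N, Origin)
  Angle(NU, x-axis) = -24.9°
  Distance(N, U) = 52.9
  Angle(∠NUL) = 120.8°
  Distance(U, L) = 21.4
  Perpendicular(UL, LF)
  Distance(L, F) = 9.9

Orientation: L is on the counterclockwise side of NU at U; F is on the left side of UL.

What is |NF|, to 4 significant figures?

60.12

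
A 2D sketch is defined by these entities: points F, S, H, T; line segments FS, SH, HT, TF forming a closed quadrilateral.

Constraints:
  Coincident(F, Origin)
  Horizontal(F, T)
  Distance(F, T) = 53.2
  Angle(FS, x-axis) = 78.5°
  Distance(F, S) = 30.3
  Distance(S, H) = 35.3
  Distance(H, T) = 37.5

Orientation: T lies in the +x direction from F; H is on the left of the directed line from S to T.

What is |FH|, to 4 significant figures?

54.08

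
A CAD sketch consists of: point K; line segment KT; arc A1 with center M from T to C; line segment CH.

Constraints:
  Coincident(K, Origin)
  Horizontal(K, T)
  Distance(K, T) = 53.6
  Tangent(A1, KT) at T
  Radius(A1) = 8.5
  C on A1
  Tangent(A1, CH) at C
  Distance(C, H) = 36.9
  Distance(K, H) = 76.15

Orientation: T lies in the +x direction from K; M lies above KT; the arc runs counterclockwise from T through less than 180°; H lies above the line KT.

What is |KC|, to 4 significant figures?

62.71

Checks: K = (0.00, 0.00) ✓; K.y = 0.00, T.y = 0.00 ✓; |MC| = 8.500 ✓; ∠(MC, CH) = 90.00° ✓; |CH| = 36.90 ✓; |KH| = 76.15 ✓.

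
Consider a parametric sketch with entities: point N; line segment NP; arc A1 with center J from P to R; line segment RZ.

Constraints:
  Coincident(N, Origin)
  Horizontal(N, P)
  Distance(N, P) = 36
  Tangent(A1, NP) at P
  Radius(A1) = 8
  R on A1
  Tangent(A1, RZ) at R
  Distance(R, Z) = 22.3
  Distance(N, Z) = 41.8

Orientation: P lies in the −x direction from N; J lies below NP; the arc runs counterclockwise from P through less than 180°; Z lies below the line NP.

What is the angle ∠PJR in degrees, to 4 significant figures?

128.0°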